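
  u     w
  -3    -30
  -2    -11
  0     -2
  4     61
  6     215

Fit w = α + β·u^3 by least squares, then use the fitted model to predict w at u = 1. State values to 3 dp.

Forming MᵀM = [[5, 245]; [245, 51545]] and Mᵀw = [233, 51242]ᵀ gives MᵀM·[α, β]ᵀ = Mᵀw.
Δ = 5·51545 − 245² = 197700.
α = (233·51545 − 245·51242)/197700 = -36287/13180; β = (5·51242 − 245·233)/197700 = 2655/2636.
At u = 1: ŵ = (-36287/13180)·(1) + (2655/2636)·(1) = -5753/3295.

ŵ = -1.746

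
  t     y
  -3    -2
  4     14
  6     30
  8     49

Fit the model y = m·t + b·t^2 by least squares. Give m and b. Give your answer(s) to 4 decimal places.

m = 1.9049, b = 0.5175

The normal system AᵀA·[m, b]ᵀ = Aᵀy is [[125, 765]; [765, 5729]]·[m, b]ᵀ = [634, 4422]ᵀ.
det = 125·5729 − 765² = 130900.
m = (634·5729 − 765·4422)/130900 = 3667/1925; b = (125·4422 − 765·634)/130900 = 3387/6545.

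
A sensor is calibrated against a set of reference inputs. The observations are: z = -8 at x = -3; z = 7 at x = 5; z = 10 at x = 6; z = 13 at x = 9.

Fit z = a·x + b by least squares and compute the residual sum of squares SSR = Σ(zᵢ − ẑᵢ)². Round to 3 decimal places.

SSR = 3.143

Compute the Gram sums: Σx·x = 151, Σx = 17, Σ1 = 4.
Right-hand side: Σx·z = 236, Σz = 22.
Δ = 151·4 − 17² = 315.
a = (236·4 − 17·22)/315 = 38/21; b = (151·22 − 17·236)/315 = -46/21.
Residuals: -8/21, 1/7, 4/3, -23/21; SSR = 22/7.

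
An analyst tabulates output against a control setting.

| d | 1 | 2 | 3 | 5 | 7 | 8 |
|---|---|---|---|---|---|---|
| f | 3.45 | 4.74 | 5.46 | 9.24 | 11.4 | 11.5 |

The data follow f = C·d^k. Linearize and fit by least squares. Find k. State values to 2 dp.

k = 0.62

Let Y = ln f. Fitting Y = k·ln d + ln C by least squares:
Σln d = 7.4265, Σ(ln d)² = 12.3883, Σln f = 11.5914, Σln d·ln f = 16.3364.
Normal system: [[12.3883, 7.4265]; [7.4265, 6]]·[k, ln C]ᵀ = [16.3364, 11.5914]ᵀ.
Solving (det = 19.1764): k = 0.62235, ln C = 1.16158.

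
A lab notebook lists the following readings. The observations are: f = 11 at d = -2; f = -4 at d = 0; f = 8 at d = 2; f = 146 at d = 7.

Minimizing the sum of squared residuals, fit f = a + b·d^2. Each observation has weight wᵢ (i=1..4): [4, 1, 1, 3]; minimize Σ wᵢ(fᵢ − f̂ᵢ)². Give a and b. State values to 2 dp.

Forming MᵀWM = [[9, 167]; [167, 7283]] and MᵀWf = [486, 21670]ᵀ gives MᵀWM·[a, b]ᵀ = MᵀWf.
Determinant 9·7283 − 167² = 37658.
a = (486·7283 − 167·21670)/37658 = -39676/18829; b = (9·21670 − 167·486)/37658 = 56934/18829.

a = -2.11, b = 3.02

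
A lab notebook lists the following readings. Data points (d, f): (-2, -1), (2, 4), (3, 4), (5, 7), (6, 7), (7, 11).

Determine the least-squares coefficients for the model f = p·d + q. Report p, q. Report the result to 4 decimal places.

p = 1.1963, q = 1.1464

Sums needed: Σd·d = 127, Σd = 21, Σ1 = 6.
Right-hand side: Σd·f = 176, Σf = 32.
Normal equations: [[127, 21]; [21, 6]]·[p, q]ᵀ = [176, 32]ᵀ.
Determinant 127·6 − 21² = 321.
p = (176·6 − 21·32)/321 = 128/107; q = (127·32 − 21·176)/321 = 368/321.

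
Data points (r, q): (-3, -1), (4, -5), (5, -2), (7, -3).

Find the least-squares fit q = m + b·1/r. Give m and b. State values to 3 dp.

The normal equations are: 4·m + (109/420)·b = -11;  (109/420)·m + (41281/176400)·b = -733/420.
Eliminating b: (41281/176400)·(row 1) − (109/420)·(row 2) gives (17027/19600)·m = (41281/176400)·(-11) − (109/420)·(-733/420) = -187097/88200, so m = -374194/153243.
Then b = ((-733/420) − (109/420)·(-374194/153243))/(41281/176400) = -242620/51081.

m = -2.442, b = -4.750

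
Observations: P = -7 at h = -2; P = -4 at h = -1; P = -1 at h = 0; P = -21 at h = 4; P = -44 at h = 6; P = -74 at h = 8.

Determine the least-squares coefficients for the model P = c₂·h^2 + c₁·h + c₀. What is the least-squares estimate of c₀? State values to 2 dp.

Normal-equation sums: Σh^2·h^2 = 5665, Σh^2·h = 783, Σh^2 = 121, Σh·h = 121, Σh = 15, Σ1 = 6.
And Σh^2·P = -6688, Σh·P = -922, ΣP = -151.
AᵀA·[c₂, c₁, c₀]ᵀ = AᵀP becomes [[5665, 783, 121]; [783, 121, 15]; [121, 15, 6]]·[c₂, c₁, c₀]ᵀ = [-6688, -922, -151]ᵀ.
Row-reducing yields c₂ = -127633/115180, c₁ = -16621/115180, c₀ = -70803/28795.

c₀ = -2.46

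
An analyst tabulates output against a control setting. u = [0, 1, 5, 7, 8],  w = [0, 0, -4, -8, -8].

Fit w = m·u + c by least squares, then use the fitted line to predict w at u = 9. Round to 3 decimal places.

ŵ = -9.291

Forming XᵀX = [[139, 21]; [21, 5]] and Xᵀw = [-140, -20]ᵀ gives XᵀX·[m, c]ᵀ = Xᵀw.
Δ = 139·5 − 21² = 254.
m = ((-140)·5 − 21·(-20))/254 = -140/127; c = (139·(-20) − 21·(-140))/254 = 80/127.
At u = 9: ŵ = (-140/127)·(9) + (80/127)·(1) = -1180/127.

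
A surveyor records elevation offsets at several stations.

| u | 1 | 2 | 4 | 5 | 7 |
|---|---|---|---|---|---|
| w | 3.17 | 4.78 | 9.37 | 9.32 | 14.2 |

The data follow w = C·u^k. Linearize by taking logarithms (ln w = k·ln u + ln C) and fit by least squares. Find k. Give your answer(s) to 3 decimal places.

Linearized form: ln w = k·ln u + ln C. From the 5 transformed points,
AᵀA = [[8.7791, 5.6348]; [5.6348, 5]], rhs = [12.9417, 9.8411]ᵀ  (here Σln u = 5.6348, Σ(ln u)² = 8.7791, Σln w = 9.8411, Σln u·ln w = 12.9417).
Slope k = (n·Σln u·ln w − Σln u·Σln w)/(n·Σ(ln u)² − (Σln u)²) = (5·12.9417 − 5.6348·9.8411)/12.1448 = 0.76216; ln C = (Σln w − k·Σln u)/n = 1.10930.

k = 0.762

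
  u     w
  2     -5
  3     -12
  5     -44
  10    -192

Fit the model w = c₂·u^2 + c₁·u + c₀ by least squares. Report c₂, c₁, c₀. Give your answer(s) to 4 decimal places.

XᵀX·[c₂, c₁, c₀]ᵀ = Xᵀw reads: 10722·c₂ + 1160·c₁ + 138·c₀ = -20428;  1160·c₂ + 138·c₁ + 20·c₀ = -2186;  138·c₂ + 20·c₁ + 4·c₀ = -253.
(Σu^2·u^2 = 10722, Σu^2·u = 1160, Σu^2 = 138, Σu·u = 138, Σu = 20, Σ1 = 4, Σu^2·w = -20428, Σu·w = -2186, Σw = -253.)
Solving the 3×3 system (Gaussian elimination) gives c₂ = -11711/5618, c₁ = 4342/2809, c₀ = 5271/5618.

c₂ = -2.0845, c₁ = 1.5457, c₀ = 0.9382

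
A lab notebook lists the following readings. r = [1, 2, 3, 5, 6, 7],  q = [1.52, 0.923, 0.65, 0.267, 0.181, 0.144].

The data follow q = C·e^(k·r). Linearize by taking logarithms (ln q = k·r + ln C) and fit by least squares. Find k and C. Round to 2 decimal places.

k = -0.40, C = 2.14

Linearized form: ln q = k·r + ln C. From the 6 transformed points,
XᵀX = [[124.0000, 24.0000]; [24.0000, 6]], rhs = [-31.4576, -5.0599]ᵀ  (here Σr = 24.0000, Σ(r)² = 124.0000, Σln q = -5.0599, Σr·ln q = -31.4576).
Slope k = (n·Σr·ln q − Σr·Σln q)/(n·Σ(r)² − (Σr)²) = (6·-31.4576 − 24.0000·-5.0599)/168.0000 = -0.40064; ln C = (Σln q − k·Σr)/n = 0.75925, so C = exp(0.75925) = 2.13666.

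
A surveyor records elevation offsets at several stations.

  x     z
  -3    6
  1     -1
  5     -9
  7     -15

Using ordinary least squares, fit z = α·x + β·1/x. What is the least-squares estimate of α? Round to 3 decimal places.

α = -2.066

MᵀM·[α, β]ᵀ = Mᵀz reads: 84·α + 4·β = -169;  4·α + (12916/11025)·β = -243/35.
Determinant 84·(12916/11025) − 4² = 43264/525.
α = ((-169)·(12916/11025) − 4·(-243/35))/(43264/525) = -117289/56784; β = (84·(-243/35) − 4·(-169))/(43264/525) = 3045/2704.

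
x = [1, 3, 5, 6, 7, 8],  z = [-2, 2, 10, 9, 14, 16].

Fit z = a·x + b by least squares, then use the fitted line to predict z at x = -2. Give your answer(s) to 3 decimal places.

ẑ = -10.157

Normal-equation sums: Σx·x = 184, Σx = 30, Σ1 = 6.
For Mᵀz: Σx·z = 334, Σz = 49.
Normal equations: [[184, 30]; [30, 6]]·[a, b]ᵀ = [334, 49]ᵀ.
Determinant 184·6 − 30² = 204.
a = (334·6 − 30·49)/204 = 89/34; b = (184·49 − 30·334)/204 = -251/51.
At x = -2: ẑ = (89/34)·(-2) + (-251/51)·(1) = -518/51.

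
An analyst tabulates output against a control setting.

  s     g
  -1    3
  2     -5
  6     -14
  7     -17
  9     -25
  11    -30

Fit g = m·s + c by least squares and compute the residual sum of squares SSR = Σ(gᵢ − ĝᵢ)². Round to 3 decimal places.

With design matrix A, AᵀA = [[292, 34]; [34, 6]] and Aᵀg = [-771, -88]ᵀ.
Eliminating c: 6·(row 1) − 34·(row 2) gives 596·m = 6·(-771) − 34·(-88) = -1634, so m = -817/298.
Then c = ((-88) − 34·(-817/298))/6 = 259/298.
Residuals: -91/149, -115/298, 471/298, 197/149, -178/149, -106/149; SSR = 1997/298.

SSR = 6.701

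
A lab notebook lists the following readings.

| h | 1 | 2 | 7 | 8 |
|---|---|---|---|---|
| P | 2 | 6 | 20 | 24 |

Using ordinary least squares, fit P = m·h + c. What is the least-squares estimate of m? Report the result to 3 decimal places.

m = 3.027

From the data, Σh·h = 118, Σh = 18, Σ1 = 4.
Moment sums: Σh·P = 346, ΣP = 52.
Normal equations: [[118, 18]; [18, 4]]·[m, c]ᵀ = [346, 52]ᵀ.
Δ = 118·4 − 18² = 148.
m = (346·4 − 18·52)/148 = 112/37; c = (118·52 − 18·346)/148 = -23/37.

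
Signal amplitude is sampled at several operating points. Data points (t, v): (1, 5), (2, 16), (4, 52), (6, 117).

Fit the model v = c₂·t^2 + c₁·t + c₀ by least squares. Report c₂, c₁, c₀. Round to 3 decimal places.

c₂ = 3.255, c₁ = -0.557, c₀ = 2.925

Entries of XᵀX: Σt^2·t^2 = 1569, Σt^2·t = 289, Σt^2 = 57, Σt·t = 57, Σt = 13, Σ1 = 4.
Right-hand side: Σt^2·v = 5113, Σt·v = 947, Σv = 190.
Normal equations: [[1569, 289, 57]; [289, 57, 13]; [57, 13, 4]]·[c₂, c₁, c₀]ᵀ = [5113, 947, 190]ᵀ.
Solving the 3×3 system (Gaussian elimination) gives c₂ = 2591/796, c₁ = -443/796, c₀ = 582/199.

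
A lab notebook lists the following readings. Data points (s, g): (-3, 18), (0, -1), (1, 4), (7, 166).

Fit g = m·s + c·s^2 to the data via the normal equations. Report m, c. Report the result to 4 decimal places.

m = 2.8255, c = 2.9820

Normal-equation sums: Σs·s = 59, Σs·s^2 = 317, Σs^2·s^2 = 2483.
And Σs·g = 1112, Σs^2·g = 8300.
Determinant 59·2483 − 317² = 46008.
m = (1112·2483 − 317·8300)/46008 = 3611/1278; c = (59·8300 − 317·1112)/46008 = 3811/1278.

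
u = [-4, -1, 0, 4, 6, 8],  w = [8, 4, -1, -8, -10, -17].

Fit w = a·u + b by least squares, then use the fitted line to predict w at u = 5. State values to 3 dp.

ŵ = -9.730

From the data, Σu·u = 133, Σu = 13, Σ1 = 6.
Moment sums: Σu·w = -264, Σw = -24.
AᵀA·[a, b]ᵀ = Aᵀw becomes [[133, 13]; [13, 6]]·[a, b]ᵀ = [-264, -24]ᵀ.
Δ = 133·6 − 13² = 629.
a = ((-264)·6 − 13·(-24))/629 = -1272/629; b = (133·(-24) − 13·(-264))/629 = 240/629.
At u = 5: ŵ = (-1272/629)·(5) + (240/629)·(1) = -360/37.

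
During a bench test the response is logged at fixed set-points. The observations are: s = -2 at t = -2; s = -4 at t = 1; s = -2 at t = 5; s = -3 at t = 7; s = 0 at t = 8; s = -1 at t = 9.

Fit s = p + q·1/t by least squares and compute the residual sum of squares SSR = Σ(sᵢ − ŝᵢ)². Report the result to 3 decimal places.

With design matrix X, XᵀX = [[6, 2719/2520]; [2719/2520, 8499241/6350400]] and Xᵀs = [-12, -1241/315]ᵀ.
Determinant 6·(8499241/6350400) − (2719/2520)² = 8720497/1270080.
p = ((-12)·(8499241/6350400) − (2719/2520)·(-1241/315))/(8720497/1270080) = -14999332/8720497; q = (6·(-1241/315) − (2719/2520)·(-12))/(8720497/1270080) = -13577760/8720497.
Residuals: -9230542/8720497, -6304896/8720497, 273890/8720497, -9222479/8720497, 16696552/8720497, 7787475/8720497; SSR = 63012850/8720497.

SSR = 7.226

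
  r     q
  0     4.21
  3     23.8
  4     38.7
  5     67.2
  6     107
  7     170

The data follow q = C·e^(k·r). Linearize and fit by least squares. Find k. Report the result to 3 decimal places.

Taking logs, ln q = k·r + ln C, so regress ln q on r.
XᵀX = [[135.0000, 25.0000]; [25.0000, 6]], rhs = [109.1583, 22.2793]ᵀ  (here Σr = 25.0000, Σ(r)² = 135.0000, Σln q = 22.2793, Σr·ln q = 109.1583).
Solving (det = 185.0000): k = 0.52956, ln C = 1.50673.

k = 0.530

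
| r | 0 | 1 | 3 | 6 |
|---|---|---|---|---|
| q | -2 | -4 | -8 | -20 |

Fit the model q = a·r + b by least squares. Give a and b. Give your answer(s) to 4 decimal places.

XᵀX·[a, b]ᵀ = Xᵀq reads: 46·a + 10·b = -148;  10·a + 4·b = -34.
(Σr·r = 46, Σr = 10, Σ1 = 4, Σr·q = -148, Σq = -34.)
Δ = 46·4 − 10² = 84.
a = ((-148)·4 − 10·(-34))/84 = -3; b = (46·(-34) − 10·(-148))/84 = -1.

a = -3.0000, b = -1.0000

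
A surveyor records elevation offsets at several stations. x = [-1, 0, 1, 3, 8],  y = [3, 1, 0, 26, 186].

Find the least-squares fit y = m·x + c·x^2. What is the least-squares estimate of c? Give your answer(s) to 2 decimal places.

Sums needed: Σx·x = 75, Σx·x^2 = 539, Σx^2·x^2 = 4179.
And Σx·y = 1563, Σx^2·y = 12141.
Eliminating c: 4179·(row 1) − 539·(row 2) gives 22904·m = 4179·1563 − 539·12141 = -12222, so m = -873/1636.
Then c = (12141 − 539·(-873/1636))/4179 = 34059/11452.

c = 2.97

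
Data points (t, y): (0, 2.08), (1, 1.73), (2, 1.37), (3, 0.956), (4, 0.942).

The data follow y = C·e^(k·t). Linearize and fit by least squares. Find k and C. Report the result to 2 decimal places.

Let Y = ln y. Fitting Y = k·t + ln C by least squares:
Σt = 10.0000, Σ(t)² = 30.0000, Σln y = 1.4906, Σt·ln y = 0.8038.
Normal system: [[30.0000, 10.0000]; [10.0000, 5]]·[k, ln C]ᵀ = [0.8038, 1.4906]ᵀ.
Slope k = (n·Σt·ln y − Σt·Σln y)/(n·Σ(t)² − (Σt)²) = (5·0.8038 − 10.0000·1.4906)/50.0000 = -0.21774; ln C = (Σln y − k·Σt)/n = 0.73358, so C = exp(0.73358) = 2.08253.

k = -0.22, C = 2.08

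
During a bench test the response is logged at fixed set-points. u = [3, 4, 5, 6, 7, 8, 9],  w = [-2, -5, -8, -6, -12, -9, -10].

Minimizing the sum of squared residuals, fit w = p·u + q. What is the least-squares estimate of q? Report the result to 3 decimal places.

Setting ∂/∂p … = 0 gives: 280·p + 42·q = -348;  42·p + 7·q = -52.
(Σu·u = 280, Σu = 42, Σ1 = 7, Σu·w = -348, Σw = -52.)
det = 280·7 − 42² = 196.
p = ((-348)·7 − 42·(-52))/196 = -9/7; q = (280·(-52) − 42·(-348))/196 = 2/7.

q = 0.286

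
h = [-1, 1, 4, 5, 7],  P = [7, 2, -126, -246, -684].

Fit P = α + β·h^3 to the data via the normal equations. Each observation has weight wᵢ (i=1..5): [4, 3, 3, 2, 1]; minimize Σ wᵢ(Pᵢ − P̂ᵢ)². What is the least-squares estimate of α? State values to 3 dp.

α = 4.133

Entries of AᵀWA: Σwᵢ·1 = 13, Σwᵢ·h^3 = 784, Σwᵢ·h^3·h^3 = 161194.
For AᵀWP: Σwᵢ·P = -1520, Σwᵢ·h^3·P = -320326.
So AᵀWA·[α, β]ᵀ = AᵀWP: [[13, 784]; [784, 161194]]·[α, β]ᵀ = [-1520, -320326]ᵀ.
Eliminating β: 161194·(row 1) − 784·(row 2) gives 1480866·α = 161194·(-1520) − 784·(-320326) = 6120704, so α = 3060352/740433.
Then β = ((-320326) − 784·(3060352/740433))/161194 = -1486279/740433.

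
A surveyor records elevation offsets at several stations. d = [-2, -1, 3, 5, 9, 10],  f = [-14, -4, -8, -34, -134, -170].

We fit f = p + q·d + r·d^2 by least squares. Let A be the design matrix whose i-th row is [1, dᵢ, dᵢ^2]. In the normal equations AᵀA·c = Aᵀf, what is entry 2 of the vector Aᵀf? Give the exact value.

-3068

Entry 2 ↔ basis d, so (Aᵀf)_{2} = Σᵢ (d)·fᵢ = (-2)·(-14) + (-1)·(-4) + (3)·(-8) + (5)·(-34) + (9)·(-134) + (10)·(-170) = -3068.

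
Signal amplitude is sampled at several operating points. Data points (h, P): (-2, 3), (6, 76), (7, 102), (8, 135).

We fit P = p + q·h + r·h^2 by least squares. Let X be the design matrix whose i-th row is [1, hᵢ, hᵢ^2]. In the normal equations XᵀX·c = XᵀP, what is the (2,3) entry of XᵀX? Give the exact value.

Row 2 ↔ basis h, column 3 ↔ basis h^2, so (XᵀX)_{2,3} = Σᵢ (h)·(h^2) = (-2)·(4) + (6)·(36) + (7)·(49) + (8)·(64) = 1063.

1063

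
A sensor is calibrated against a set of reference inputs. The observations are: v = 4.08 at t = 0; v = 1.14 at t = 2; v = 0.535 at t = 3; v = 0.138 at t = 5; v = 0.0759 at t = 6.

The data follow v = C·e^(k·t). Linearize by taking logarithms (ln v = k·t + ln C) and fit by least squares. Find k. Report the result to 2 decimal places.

Linearized form: ln v = k·t + ln C. From the 5 transformed points,
Σt = 16.0000, Σ(t)² = 74.0000, Σln v = -3.6472, Σt·ln v = -26.9869.
Equations: 74.0000·k + 16.0000·ln C = -26.9869;  16.0000·k + 5·ln C = -3.6472.
Slope k = (n·Σt·ln v − Σt·Σln v)/(n·Σ(t)² − (Σt)²) = (5·-26.9869 − 16.0000·-3.6472)/114.0000 = -0.67175; ln C = (Σln v − k·Σt)/n = 1.42016.

k = -0.67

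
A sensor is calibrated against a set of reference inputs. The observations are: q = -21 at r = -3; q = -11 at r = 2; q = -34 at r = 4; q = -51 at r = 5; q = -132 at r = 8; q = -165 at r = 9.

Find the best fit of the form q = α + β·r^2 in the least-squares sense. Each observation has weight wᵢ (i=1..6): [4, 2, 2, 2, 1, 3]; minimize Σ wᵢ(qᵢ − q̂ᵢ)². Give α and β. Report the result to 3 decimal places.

The normal equations are: 14·α + 433·β = -903;  433·α + 25897·β = -53025.
(Σwᵢ·1 = 14, Σwᵢ·r^2 = 433, Σwᵢ·r^2·r^2 = 25897, Σwᵢ·q = -903, Σwᵢ·r^2·q = -53025.)
Eliminating β: 25897·(row 1) − 433·(row 2) gives 175069·α = 25897·(-903) − 433·(-53025) = -425166, so α = -425166/175069.
Then β = ((-53025) − 433·(-425166/175069))/25897 = -351351/175069.

α = -2.429, β = -2.007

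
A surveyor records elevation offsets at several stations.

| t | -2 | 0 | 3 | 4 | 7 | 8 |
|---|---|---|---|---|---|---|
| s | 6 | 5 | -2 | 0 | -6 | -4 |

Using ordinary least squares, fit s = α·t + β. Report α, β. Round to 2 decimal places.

From the data, Σt·t = 142, Σt = 20, Σ1 = 6.
Moment sums: Σt·s = -92, Σs = -1.
Δ = 142·6 − 20² = 452.
α = ((-92)·6 − 20·(-1))/452 = -133/113; β = (142·(-1) − 20·(-92))/452 = 849/226.

α = -1.18, β = 3.76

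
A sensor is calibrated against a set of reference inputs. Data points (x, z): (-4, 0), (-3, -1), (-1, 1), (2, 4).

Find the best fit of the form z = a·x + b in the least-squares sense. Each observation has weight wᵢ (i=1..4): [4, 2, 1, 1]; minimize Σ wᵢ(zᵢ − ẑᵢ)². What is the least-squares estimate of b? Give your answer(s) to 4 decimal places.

MᵀWM·[a, b]ᵀ = MᵀWz reads: 87·a + (-21)·b = 13;  (-21)·a + 8·b = 3.
det = 87·8 − (-21)² = 255.
a = (13·8 − (-21)·3)/255 = 167/255; b = (87·3 − (-21)·13)/255 = 178/85.

b = 2.0941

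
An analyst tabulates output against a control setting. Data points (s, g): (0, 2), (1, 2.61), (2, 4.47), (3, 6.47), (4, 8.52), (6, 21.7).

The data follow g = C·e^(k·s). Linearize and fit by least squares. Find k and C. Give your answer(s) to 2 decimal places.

Linearized form: ln g = k·s + ln C. From the 6 transformed points,
XᵀX = [[66.0000, 16.0000]; [16.0000, 6]], rhs = [36.5892, 10.2368]ᵀ  (here Σs = 16.0000, Σ(s)² = 66.0000, Σln g = 10.2368, Σs·ln g = 36.5892).
Δ = 66.0000·6 − (16.0000)² = 140.0000; k = (36.5892·6 − 16.0000·10.2368)/140.0000 = 0.39819, ln C = (66.0000·10.2368 − 16.0000·36.5892)/140.0000 = 0.64429, so C = exp(0.64429) = 1.90464.

k = 0.40, C = 1.90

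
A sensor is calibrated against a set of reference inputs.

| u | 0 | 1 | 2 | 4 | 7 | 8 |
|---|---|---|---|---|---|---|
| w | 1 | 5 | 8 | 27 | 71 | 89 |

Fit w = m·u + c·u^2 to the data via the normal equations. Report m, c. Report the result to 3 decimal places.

m = 2.362, c = 1.101

The normal equations are: 134·m + 928·c = 1338;  928·m + 6770·c = 9644.
Eliminating c: 6770·(row 1) − 928·(row 2) gives 45996·m = 6770·1338 − 928·9644 = 108628, so m = 27157/11499.
Then c = (9644 − 928·(27157/11499))/6770 = 12658/11499.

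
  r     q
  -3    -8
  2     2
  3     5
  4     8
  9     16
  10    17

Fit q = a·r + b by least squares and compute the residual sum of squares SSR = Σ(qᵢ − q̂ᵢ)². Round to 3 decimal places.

Normal-equation sums: Σr·r = 219, Σr = 25, Σ1 = 6.
Right-hand side: Σr·q = 389, Σq = 40.
So AᵀA·[a, b]ᵀ = Aᵀq: [[219, 25]; [25, 6]]·[a, b]ᵀ = [389, 40]ᵀ.
Eliminating b: 6·(row 1) − 25·(row 2) gives 689·a = 6·389 − 25·40 = 1334, so a = 1334/689.
Then b = (40 − 25·(1334/689))/6 = -965/689.
Residuals: -545/689, -25/53, 408/689, 1141/689, -17/689, -662/689; SSR = 3352/689.

SSR = 4.865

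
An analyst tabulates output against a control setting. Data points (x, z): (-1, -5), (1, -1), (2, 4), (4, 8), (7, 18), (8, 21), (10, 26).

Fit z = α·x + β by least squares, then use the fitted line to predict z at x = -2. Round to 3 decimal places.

Forming AᵀA = [[235, 31]; [31, 7]] and Aᵀz = [598, 71]ᵀ gives AᵀA·[α, β]ᵀ = Aᵀz.
Eliminating β: 7·(row 1) − 31·(row 2) gives 684·α = 7·598 − 31·71 = 1985, so α = 1985/684.
Then β = (71 − 31·(1985/684))/7 = -1853/684.
At x = -2: ẑ = (1985/684)·(-2) + (-1853/684)·(1) = -647/76.

ẑ = -8.513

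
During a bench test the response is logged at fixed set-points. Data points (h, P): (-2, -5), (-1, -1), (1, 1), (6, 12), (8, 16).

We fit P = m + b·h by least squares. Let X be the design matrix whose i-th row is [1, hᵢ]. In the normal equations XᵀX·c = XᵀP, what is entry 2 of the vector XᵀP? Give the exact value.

212

Entry 2 ↔ basis h, so (XᵀP)_{2} = Σᵢ (h)·Pᵢ = (-2)·(-5) + (-1)·(-1) + (1)·(1) + (6)·(12) + (8)·(16) = 212.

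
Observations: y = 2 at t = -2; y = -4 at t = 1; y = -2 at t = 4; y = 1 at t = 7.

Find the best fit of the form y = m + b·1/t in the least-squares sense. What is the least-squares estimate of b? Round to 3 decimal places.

Normal-equation sums: Σ1 = 4, Σ1/t = 25/28, Σ1/t·1/t = 1045/784.
Right-hand side: Σy = -3, Σ1/t·y = -75/14.
Normal equations: [[4, 25/28]; [25/28, 1045/784]]·[m, b]ᵀ = [-3, -75/14]ᵀ.
det = 4·(1045/784) − (25/28)² = 3555/784.
m = ((-3)·(1045/784) − (25/28)·(-75/14))/(3555/784) = 41/237; b = (4·(-75/14) − (25/28)·(-3))/(3555/784) = -980/237.

b = -4.135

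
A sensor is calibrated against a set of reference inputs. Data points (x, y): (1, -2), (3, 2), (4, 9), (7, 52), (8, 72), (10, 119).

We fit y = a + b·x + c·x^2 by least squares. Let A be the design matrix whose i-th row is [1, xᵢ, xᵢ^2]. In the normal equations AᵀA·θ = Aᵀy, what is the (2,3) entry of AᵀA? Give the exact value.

1947

Row 2 ↔ basis x, column 3 ↔ basis x^2, so (AᵀA)_{2,3} = Σᵢ (x)·(x^2) = (1)·(1) + (3)·(9) + (4)·(16) + (7)·(49) + (8)·(64) + (10)·(100) = 1947.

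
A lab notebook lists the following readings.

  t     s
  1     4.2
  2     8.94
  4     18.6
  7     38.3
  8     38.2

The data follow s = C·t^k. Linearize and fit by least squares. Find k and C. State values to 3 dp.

Taking logs, ln s = k·ln t + ln C, so regress ln s on ln t.
Σln t = 6.1048, Σ(ln t)² = 10.5129, Σln s = 13.8371, Σln t·ln s = 20.2395.
Equations: 10.5129·k + 6.1048·ln C = 20.2395;  6.1048·k + 5·ln C = 13.8371.
Solving (det = 15.2960): k = 1.09343, ln C = 1.43238, so C = exp(1.43238) = 4.18867.

k = 1.093, C = 4.189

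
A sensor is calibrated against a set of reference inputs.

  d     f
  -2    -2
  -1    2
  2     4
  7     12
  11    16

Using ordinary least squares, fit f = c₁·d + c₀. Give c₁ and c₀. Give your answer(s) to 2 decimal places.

c₁ = 1.33, c₀ = 1.88

The normal system MᵀM·[c₁, c₀]ᵀ = Mᵀf is [[179, 17]; [17, 5]]·[c₁, c₀]ᵀ = [270, 32]ᵀ.
Determinant 179·5 − 17² = 606.
c₁ = (270·5 − 17·32)/606 = 403/303; c₀ = (179·32 − 17·270)/606 = 569/303.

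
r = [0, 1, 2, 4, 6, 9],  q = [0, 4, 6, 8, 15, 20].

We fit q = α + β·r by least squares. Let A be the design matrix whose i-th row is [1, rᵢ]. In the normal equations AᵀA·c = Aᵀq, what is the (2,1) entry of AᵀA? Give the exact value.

22

Row 2 ↔ basis r, column 1 ↔ basis 1, so (AᵀA)_{2,1} = Σᵢ r = (0)·(1) + (1)·(1) + (2)·(1) + (4)·(1) + (6)·(1) + (9)·(1) = 22.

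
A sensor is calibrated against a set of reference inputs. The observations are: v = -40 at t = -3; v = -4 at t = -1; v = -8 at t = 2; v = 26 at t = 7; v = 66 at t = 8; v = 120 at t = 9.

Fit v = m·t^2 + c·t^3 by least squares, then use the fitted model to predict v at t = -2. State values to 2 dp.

v̂ = -15.40

Compute the Gram sums: Σt^2·t^2 = 13156, Σt^2·t^3 = 108412, Σt^3·t^3 = 912028.
Moment sums: Σt^2·v = 14822, Σt^3·v = 131210.
Eliminating c: 912028·(row 1) − 108412·(row 2) gives 245478624·m = 912028·14822 − 108412·131210 = -706659504, so m = -14722073/5114138.
Then c = (131210 − 108412·(-14722073/5114138))/912028 = 1242876/2557069.
At t = -2: v̂ = (-14722073/5114138)·(4) + (1242876/2557069)·(-8) = -39387154/2557069.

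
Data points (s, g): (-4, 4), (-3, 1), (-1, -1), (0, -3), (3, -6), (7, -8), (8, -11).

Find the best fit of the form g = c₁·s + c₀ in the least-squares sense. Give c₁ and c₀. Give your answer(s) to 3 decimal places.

With design matrix M, MᵀM = [[148, 10]; [10, 7]] and Mᵀg = [-180, -24]ᵀ.
Eliminating c₀: 7·(row 1) − 10·(row 2) gives 936·c₁ = 7·(-180) − 10·(-24) = -1020, so c₁ = -85/78.
Then c₀ = ((-24) − 10·(-85/78))/7 = -73/39.

c₁ = -1.090, c₀ = -1.872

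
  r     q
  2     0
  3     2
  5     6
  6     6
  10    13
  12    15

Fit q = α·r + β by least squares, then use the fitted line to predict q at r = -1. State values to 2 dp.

Compute the Gram sums: Σr·r = 318, Σr = 38, Σ1 = 6.
For Aᵀq: Σr·q = 382, Σq = 42.
AᵀA·[α, β]ᵀ = Aᵀq becomes [[318, 38]; [38, 6]]·[α, β]ᵀ = [382, 42]ᵀ.
det = 318·6 − 38² = 464.
α = (382·6 − 38·42)/464 = 3/2; β = (318·42 − 38·382)/464 = -5/2.
At r = -1: q̂ = (3/2)·(-1) + (-5/2)·(1) = -4.

q̂ = -4.00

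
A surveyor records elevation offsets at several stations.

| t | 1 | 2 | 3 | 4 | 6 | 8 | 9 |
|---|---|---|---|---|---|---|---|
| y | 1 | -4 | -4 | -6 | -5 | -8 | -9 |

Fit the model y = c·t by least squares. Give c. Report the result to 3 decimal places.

c = -1.033

The normal system MᵀM·[c]ᵀ = Mᵀy is [[211]]·[c]ᵀ = [-218]ᵀ.
Hence c = -218 / 211 ≈ -1.03318.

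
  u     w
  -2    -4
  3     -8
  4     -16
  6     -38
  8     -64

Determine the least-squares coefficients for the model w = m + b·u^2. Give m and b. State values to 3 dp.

m = 0.197, b = -1.015

The normal system MᵀM·[m, b]ᵀ = Mᵀw is [[5, 129]; [129, 5745]]·[m, b]ᵀ = [-130, -5808]ᵀ.
Eliminating b: 5745·(row 1) − 129·(row 2) gives 12084·m = 5745·(-130) − 129·(-5808) = 2382, so m = 397/2014.
Then b = ((-5808) − 129·(397/2014))/5745 = -2045/2014.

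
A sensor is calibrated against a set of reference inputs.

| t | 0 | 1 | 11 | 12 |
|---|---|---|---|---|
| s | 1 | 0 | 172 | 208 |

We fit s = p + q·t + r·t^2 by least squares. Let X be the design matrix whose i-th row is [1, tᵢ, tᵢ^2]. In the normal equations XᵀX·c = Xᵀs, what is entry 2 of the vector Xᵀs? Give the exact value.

4388

Entry 2 ↔ basis t, so (Xᵀs)_{2} = Σᵢ (t)·sᵢ = (0)·(1) + (1)·(0) + (11)·(172) + (12)·(208) = 4388.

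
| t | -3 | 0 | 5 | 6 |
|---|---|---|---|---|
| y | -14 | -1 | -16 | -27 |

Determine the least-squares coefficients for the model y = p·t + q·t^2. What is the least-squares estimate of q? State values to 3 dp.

q = -1.012

Sums needed: Σt·t = 70, Σt·t^2 = 314, Σt^2·t^2 = 2002.
Right-hand side: Σt·y = -200, Σt^2·y = -1498.
Normal equations: [[70, 314]; [314, 2002]]·[p, q]ᵀ = [-200, -1498]ᵀ.
Eliminating q: 2002·(row 1) − 314·(row 2) gives 41544·p = 2002·(-200) − 314·(-1498) = 69972, so p = 5831/3462.
Then q = ((-1498) − 314·(5831/3462))/2002 = -3505/3462.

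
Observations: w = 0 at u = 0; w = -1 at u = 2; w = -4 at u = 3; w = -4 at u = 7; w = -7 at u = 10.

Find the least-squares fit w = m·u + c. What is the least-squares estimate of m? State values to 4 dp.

Compute the Gram sums: Σu·u = 162, Σu = 22, Σ1 = 5.
Moment sums: Σu·w = -112, Σw = -16.
XᵀX·[m, c]ᵀ = Xᵀw becomes [[162, 22]; [22, 5]]·[m, c]ᵀ = [-112, -16]ᵀ.
det = 162·5 − 22² = 326.
m = ((-112)·5 − 22·(-16))/326 = -104/163; c = (162·(-16) − 22·(-112))/326 = -64/163.

m = -0.6380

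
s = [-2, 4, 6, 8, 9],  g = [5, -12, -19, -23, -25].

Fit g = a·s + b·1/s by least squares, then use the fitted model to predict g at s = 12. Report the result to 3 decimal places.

ĝ = -34.804

The normal system AᵀA·[a, b]ᵀ = Aᵀg is [[201, 5]; [5, 1909/5184]]·[a, b]ᵀ = [-581, -1031/72]ᵀ.
Determinant 201·(1909/5184) − 5² = 84703/1728.
a = ((-581)·(1909/5184) − 5·(-1031/72))/(84703/1728) = -737969/254109; b = (201·(-1031/72) − 5·(-581))/(84703/1728) = 46296/84703.
At s = 12: ĝ = (-737969/254109)·(12) + (46296/84703)·(1/12) = -2948018/84703.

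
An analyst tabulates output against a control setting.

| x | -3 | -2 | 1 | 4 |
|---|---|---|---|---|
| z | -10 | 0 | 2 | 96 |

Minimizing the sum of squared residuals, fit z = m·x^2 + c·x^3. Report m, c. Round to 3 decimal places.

m = 1.941, c = 1.014

AᵀA·[m, c]ᵀ = Aᵀz reads: 354·m + 750·c = 1448;  750·m + 4890·c = 6416.
Eliminating c: 4890·(row 1) − 750·(row 2) gives 1168560·m = 4890·1448 − 750·6416 = 2268720, so m = 3151/1623.
Then c = (6416 − 750·(3151/1623))/4890 = 8231/8115.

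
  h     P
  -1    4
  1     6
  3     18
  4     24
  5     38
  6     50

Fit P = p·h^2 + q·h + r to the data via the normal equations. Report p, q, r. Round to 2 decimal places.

p = 1.12, q = 1.00, r = 3.92

Normal-equation sums: Σh^2·h^2 = 2260, Σh^2·h = 432, Σh^2 = 88, Σh·h = 88, Σh = 18, Σ1 = 6.
Right-hand side: Σh^2·P = 3306, Σh·P = 642, ΣP = 140.
MᵀM·[p, q, r]ᵀ = MᵀP becomes [[2260, 432, 88]; [432, 88, 18]; [88, 18, 6]]·[p, q, r]ᵀ = [3306, 642, 140]ᵀ.
Row-reducing yields p = 3971/3550, q = 1779/1775, r = 6959/1775.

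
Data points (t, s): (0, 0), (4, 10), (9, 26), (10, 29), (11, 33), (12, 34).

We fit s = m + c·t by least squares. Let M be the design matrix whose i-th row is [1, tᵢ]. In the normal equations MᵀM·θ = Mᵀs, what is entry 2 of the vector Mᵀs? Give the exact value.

1335

Entry 2 ↔ basis t, so (Mᵀs)_{2} = Σᵢ (t)·sᵢ = (0)·(0) + (4)·(10) + (9)·(26) + (10)·(29) + (11)·(33) + (12)·(34) = 1335.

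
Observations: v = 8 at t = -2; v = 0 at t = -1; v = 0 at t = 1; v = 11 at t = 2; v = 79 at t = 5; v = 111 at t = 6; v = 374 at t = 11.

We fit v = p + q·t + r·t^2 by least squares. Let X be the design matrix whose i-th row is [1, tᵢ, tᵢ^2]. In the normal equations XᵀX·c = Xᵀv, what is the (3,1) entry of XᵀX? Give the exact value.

192

Row 3 ↔ basis t^2, column 1 ↔ basis 1, so (XᵀX)_{3,1} = Σᵢ t^2 = (4)·(1) + (1)·(1) + (1)·(1) + (4)·(1) + (25)·(1) + (36)·(1) + (121)·(1) = 192.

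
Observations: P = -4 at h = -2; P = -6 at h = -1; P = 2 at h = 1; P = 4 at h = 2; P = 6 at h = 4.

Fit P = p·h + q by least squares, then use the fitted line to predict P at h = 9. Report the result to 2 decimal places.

Forming XᵀX = [[26, 4]; [4, 5]] and XᵀP = [48, 2]ᵀ gives XᵀX·[p, q]ᵀ = XᵀP.
Eliminating q: 5·(row 1) − 4·(row 2) gives 114·p = 5·48 − 4·2 = 232, so p = 116/57.
Then q = (2 − 4·(116/57))/5 = -70/57.
At h = 9: P̂ = (116/57)·(9) + (-70/57)·(1) = 974/57.

P̂ = 17.09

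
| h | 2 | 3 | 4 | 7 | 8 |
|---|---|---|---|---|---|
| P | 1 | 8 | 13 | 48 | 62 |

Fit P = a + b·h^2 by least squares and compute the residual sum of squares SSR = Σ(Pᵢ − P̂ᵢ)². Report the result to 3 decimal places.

SSR = 3.487

Normal-equation sums: Σ1 = 5, Σh^2 = 142, Σh^2·h^2 = 6850.
And ΣP = 132, Σh^2·P = 6604.
XᵀX·[a, b]ᵀ = XᵀP becomes [[5, 142]; [142, 6850]]·[a, b]ᵀ = [132, 6604]ᵀ.
Determinant 5·6850 − 142² = 14086.
a = (132·6850 − 142·6604)/14086 = -16784/7043; b = (5·6604 − 142·132)/14086 = 7138/7043.
Residuals: -4725/7043, 8886/7043, -5865/7043, 5086/7043, -3382/7043; SSR = 24562/7043.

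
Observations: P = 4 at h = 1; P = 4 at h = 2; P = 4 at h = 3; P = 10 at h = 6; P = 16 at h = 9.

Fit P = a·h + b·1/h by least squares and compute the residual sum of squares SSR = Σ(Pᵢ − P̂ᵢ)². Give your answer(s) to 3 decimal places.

SSR = 3.617

Compute the Gram sums: Σh·h = 131, Σh·1/h = 5, Σ1/h·1/h = 227/162.
Moment sums: Σh·P = 228, Σ1/h·P = 97/9.
So AᵀA·[a, b]ᵀ = AᵀP: [[131, 5]; [5, 227/162]]·[a, b]ᵀ = [228, 97/9]ᵀ.
det = 131·(227/162) − 5² = 25687/162.
a = (228·(227/162) − 5·(97/9))/(25687/162) = 43026/25687; b = (131·(97/9) − 5·228)/(25687/162) = 44046/25687.
Residuals: 15676/25687, -5327/25687, -41012/25687, -8627/25687, 18864/25687; SSR = 92902/25687.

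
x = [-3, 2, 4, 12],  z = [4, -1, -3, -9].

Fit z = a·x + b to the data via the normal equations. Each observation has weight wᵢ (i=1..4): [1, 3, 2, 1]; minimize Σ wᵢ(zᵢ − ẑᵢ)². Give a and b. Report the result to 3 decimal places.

The normal equations are: 197·a + 23·b = -150;  23·a + 7·b = -14.
(Σwᵢ·x·x = 197, Σwᵢ·x = 23, Σwᵢ·1 = 7, Σwᵢ·x·z = -150, Σwᵢ·z = -14.)
det = 197·7 − 23² = 850.
a = ((-150)·7 − 23·(-14))/850 = -364/425; b = (197·(-14) − 23·(-150))/850 = 346/425.

a = -0.856, b = 0.814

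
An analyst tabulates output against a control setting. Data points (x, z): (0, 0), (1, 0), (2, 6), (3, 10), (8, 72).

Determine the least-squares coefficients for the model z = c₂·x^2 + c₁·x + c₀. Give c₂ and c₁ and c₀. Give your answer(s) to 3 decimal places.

c₂ = 1.086, c₁ = 0.353, c₀ = -0.328

Forming MᵀM = [[4194, 548, 78]; [548, 78, 14]; [78, 14, 5]] and Mᵀz = [4722, 618, 88]ᵀ gives MᵀM·[c₂, c₁, c₀]ᵀ = Mᵀz.
Solving the 3×3 system (Gaussian elimination) gives c₂ = 9337/8599, c₁ = 3039/8599, c₀ = -2824/8599.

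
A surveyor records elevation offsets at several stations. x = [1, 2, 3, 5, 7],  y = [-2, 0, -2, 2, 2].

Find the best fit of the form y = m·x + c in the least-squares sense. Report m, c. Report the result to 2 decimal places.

Forming AᵀA = [[88, 18]; [18, 5]] and Aᵀy = [16, 0]ᵀ gives AᵀA·[m, c]ᵀ = Aᵀy.
Eliminating c: 5·(row 1) − 18·(row 2) gives 116·m = 5·16 − 18·0 = 80, so m = 20/29.
Then c = (0 − 18·(20/29))/5 = -72/29.

m = 0.69, c = -2.48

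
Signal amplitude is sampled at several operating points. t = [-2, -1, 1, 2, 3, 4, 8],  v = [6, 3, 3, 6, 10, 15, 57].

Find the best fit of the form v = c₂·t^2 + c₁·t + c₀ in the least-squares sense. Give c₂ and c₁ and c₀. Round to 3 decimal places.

From the data, Σt^2·t^2 = 4467, Σt^2·t = 603, Σt^2 = 99, Σt·t = 99, Σt = 15, Σ1 = 7.
For Aᵀv: Σt^2·v = 4032, Σt·v = 546, Σv = 100.
So AᵀA·[c₂, c₁, c₀]ᵀ = Aᵀv: [[4467, 603, 99]; [603, 99, 15]; [99, 15, 7]]·[c₂, c₁, c₀]ᵀ = [4032, 546, 100]ᵀ.
Solving the 3×3 system (Gaussian elimination) gives c₂ = 105/121, c₁ = -27/242, c₀ = 545/242.

c₂ = 0.868, c₁ = -0.112, c₀ = 2.252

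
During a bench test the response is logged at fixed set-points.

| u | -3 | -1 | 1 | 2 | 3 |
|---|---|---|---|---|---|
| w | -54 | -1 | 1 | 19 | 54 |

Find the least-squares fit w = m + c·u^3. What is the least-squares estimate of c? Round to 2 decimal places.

The normal system XᵀX·[m, c]ᵀ = Xᵀw is [[5, 8]; [8, 1524]]·[m, c]ᵀ = [19, 3070]ᵀ.
Δ = 5·1524 − 8² = 7556.
m = (19·1524 − 8·3070)/7556 = 1099/1889; c = (5·3070 − 8·19)/7556 = 7599/3778.

c = 2.01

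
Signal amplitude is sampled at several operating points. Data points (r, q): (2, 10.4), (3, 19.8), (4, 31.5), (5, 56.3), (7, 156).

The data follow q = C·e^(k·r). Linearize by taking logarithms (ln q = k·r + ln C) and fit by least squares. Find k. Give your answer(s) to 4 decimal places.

k = 0.5364

Let Y = ln q. Fitting Y = k·r + ln C by least squares:
XᵀX = [[103.0000, 21.0000]; [21.0000, 5]], rhs = [82.9431, 17.8580]ᵀ  (here Σr = 21.0000, Σ(r)² = 103.0000, Σln q = 17.8580, Σr·ln q = 82.9431).
Δ = 103.0000·5 − (21.0000)² = 74.0000; k = (82.9431·5 − 21.0000·17.8580)/74.0000 = 0.53644, ln C = (103.0000·17.8580 − 21.0000·82.9431)/74.0000 = 1.31854.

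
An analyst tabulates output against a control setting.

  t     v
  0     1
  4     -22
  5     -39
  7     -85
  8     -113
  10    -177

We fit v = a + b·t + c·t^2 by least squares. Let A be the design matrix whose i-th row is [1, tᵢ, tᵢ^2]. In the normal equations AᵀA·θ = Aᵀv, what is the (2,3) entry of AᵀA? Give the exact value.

2044

Row 2 ↔ basis t, column 3 ↔ basis t^2, so (AᵀA)_{2,3} = Σᵢ (t)·(t^2) = (0)·(0) + (4)·(16) + (5)·(25) + (7)·(49) + (8)·(64) + (10)·(100) = 2044.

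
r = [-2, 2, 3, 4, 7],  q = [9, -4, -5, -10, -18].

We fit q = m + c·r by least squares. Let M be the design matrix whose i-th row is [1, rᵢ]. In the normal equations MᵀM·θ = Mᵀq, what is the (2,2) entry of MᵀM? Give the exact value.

Row 2 ↔ basis r, column 2 ↔ basis r, so (MᵀM)_{2,2} = Σᵢ (r)·(r) = (-2)·(-2) + (2)·(2) + (3)·(3) + (4)·(4) + (7)·(7) = 82.

82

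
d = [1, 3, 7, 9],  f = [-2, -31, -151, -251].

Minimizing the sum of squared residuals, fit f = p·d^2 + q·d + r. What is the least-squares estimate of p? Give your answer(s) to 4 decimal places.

Forming XᵀX = [[9044, 1100, 140]; [1100, 140, 20]; [140, 20, 4]] and Xᵀf = [-28011, -3411, -435]ᵀ gives XᵀX·[p, q, r]ᵀ = Xᵀf.
Inverting the 3×3 Gram matrix, [p, q, r]ᵀ = [-71/24, -79/60, 11/8]ᵀ.

p = -2.9583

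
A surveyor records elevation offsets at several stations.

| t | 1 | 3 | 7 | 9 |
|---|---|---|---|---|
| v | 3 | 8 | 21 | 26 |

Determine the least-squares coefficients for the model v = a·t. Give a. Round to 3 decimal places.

a = 2.914

XᵀX·[a]ᵀ = Xᵀv reads: 140·a = 408.
(Σt·t = 140, Σt·v = 408.)
Hence a = 408 / 140 ≈ 2.91429.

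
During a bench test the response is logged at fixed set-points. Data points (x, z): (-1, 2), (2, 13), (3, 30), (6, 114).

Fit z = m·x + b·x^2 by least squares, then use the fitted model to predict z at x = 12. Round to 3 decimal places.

ẑ = 447.020

From the data, Σx·x = 50, Σx·x^2 = 250, Σx^2·x^2 = 1394.
Right-hand side: Σx·z = 798, Σx^2·z = 4428.
So MᵀM·[m, b]ᵀ = Mᵀz: [[50, 250]; [250, 1394]]·[m, b]ᵀ = [798, 4428]ᵀ.
Eliminating b: 1394·(row 1) − 250·(row 2) gives 7200·m = 1394·798 − 250·4428 = 5412, so m = 451/600.
Then b = (4428 − 250·(451/600))/1394 = 73/24.
At x = 12: ẑ = (451/600)·(12) + (73/24)·(144) = 22351/50.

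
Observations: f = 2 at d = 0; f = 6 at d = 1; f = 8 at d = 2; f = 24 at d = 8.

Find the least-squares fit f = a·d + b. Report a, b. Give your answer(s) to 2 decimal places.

a = 2.68, b = 2.62

Compute the Gram sums: Σd·d = 69, Σd = 11, Σ1 = 4.
Right-hand side: Σd·f = 214, Σf = 40.
So MᵀM·[a, b]ᵀ = Mᵀf: [[69, 11]; [11, 4]]·[a, b]ᵀ = [214, 40]ᵀ.
Eliminating b: 4·(row 1) − 11·(row 2) gives 155·a = 4·214 − 11·40 = 416, so a = 416/155.
Then b = (40 − 11·(416/155))/4 = 406/155.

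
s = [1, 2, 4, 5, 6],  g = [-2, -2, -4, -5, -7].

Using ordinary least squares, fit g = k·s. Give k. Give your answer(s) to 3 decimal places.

From the data, Σs·s = 82.
For Aᵀg: Σs·g = -89.
So AᵀA·[k]ᵀ = Aᵀg: [[82]]·[k]ᵀ = [-89]ᵀ.
k = (-89)/82 = -1.08537.

k = -1.085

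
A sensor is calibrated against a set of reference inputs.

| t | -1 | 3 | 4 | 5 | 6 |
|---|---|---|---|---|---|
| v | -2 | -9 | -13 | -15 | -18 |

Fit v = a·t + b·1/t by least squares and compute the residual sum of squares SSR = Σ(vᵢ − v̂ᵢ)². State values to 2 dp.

SSR = 2.91

Forming XᵀX = [[87, 5]; [5, 4469/3600]] and Xᵀv = [-260, -41/4]ᵀ gives XᵀX·[a, b]ᵀ = Xᵀv.
Δ = 87·(4469/3600) − 5² = 99601/1200.
a = ((-260)·(4469/3600) − 5·(-41/4))/(99601/1200) = -977440/298803; b = (87·(-41/4) − 5·(-260))/(99601/1200) = 489900/99601.
Residuals: -105346/298803, -82269/99601, -342104/298803, 111215/298803, 80412/99601; SSR = 868834/298803.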